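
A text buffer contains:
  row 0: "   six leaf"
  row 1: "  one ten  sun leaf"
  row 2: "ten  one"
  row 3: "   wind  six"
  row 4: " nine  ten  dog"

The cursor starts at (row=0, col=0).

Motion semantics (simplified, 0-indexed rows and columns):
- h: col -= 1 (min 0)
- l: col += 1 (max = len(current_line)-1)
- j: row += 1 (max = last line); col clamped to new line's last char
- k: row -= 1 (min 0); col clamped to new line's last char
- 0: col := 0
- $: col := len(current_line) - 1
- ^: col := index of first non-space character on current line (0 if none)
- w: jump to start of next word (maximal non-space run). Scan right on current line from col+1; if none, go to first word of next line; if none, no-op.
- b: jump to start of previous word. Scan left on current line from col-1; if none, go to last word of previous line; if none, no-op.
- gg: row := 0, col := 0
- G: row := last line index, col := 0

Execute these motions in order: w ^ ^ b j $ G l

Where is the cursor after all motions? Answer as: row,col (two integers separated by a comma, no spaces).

Answer: 4,1

Derivation:
After 1 (w): row=0 col=3 char='s'
After 2 (^): row=0 col=3 char='s'
After 3 (^): row=0 col=3 char='s'
After 4 (b): row=0 col=3 char='s'
After 5 (j): row=1 col=3 char='n'
After 6 ($): row=1 col=18 char='f'
After 7 (G): row=4 col=0 char='_'
After 8 (l): row=4 col=1 char='n'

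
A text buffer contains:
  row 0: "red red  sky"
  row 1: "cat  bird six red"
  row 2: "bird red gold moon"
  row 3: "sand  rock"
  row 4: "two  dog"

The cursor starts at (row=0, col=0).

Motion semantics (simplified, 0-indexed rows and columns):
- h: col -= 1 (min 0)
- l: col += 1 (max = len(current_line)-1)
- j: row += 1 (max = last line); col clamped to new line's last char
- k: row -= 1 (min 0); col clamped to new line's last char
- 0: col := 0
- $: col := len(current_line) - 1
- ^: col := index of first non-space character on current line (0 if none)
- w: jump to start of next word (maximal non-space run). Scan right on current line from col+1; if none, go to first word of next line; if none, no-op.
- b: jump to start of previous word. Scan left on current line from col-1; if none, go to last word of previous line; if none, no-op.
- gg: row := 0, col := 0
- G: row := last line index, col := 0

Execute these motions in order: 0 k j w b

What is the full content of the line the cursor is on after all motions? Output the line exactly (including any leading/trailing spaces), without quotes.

After 1 (0): row=0 col=0 char='r'
After 2 (k): row=0 col=0 char='r'
After 3 (j): row=1 col=0 char='c'
After 4 (w): row=1 col=5 char='b'
After 5 (b): row=1 col=0 char='c'

Answer: cat  bird six red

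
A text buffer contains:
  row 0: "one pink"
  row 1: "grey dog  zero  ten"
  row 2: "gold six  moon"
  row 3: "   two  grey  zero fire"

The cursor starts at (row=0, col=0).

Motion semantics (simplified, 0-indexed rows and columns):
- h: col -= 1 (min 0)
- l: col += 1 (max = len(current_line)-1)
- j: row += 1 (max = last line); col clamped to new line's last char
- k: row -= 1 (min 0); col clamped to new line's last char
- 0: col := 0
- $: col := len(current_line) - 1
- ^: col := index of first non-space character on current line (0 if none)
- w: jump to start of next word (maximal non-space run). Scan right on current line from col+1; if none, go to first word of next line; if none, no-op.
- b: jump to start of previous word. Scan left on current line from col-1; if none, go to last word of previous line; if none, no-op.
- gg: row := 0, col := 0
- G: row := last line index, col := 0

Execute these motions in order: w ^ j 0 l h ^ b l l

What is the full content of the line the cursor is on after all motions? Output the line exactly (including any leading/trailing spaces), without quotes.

After 1 (w): row=0 col=4 char='p'
After 2 (^): row=0 col=0 char='o'
After 3 (j): row=1 col=0 char='g'
After 4 (0): row=1 col=0 char='g'
After 5 (l): row=1 col=1 char='r'
After 6 (h): row=1 col=0 char='g'
After 7 (^): row=1 col=0 char='g'
After 8 (b): row=0 col=4 char='p'
After 9 (l): row=0 col=5 char='i'
After 10 (l): row=0 col=6 char='n'

Answer: one pink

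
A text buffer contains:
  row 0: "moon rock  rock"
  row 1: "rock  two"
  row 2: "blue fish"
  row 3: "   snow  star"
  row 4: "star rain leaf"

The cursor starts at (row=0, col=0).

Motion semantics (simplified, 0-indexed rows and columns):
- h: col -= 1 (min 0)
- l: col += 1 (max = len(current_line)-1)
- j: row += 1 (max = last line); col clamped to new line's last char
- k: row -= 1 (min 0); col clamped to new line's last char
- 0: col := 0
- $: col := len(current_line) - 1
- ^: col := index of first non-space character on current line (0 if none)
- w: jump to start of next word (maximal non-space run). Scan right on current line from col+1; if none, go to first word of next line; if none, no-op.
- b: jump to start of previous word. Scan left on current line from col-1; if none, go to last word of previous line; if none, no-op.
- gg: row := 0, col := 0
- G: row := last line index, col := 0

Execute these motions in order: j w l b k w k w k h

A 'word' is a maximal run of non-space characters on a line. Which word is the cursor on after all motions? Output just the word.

Answer: moon

Derivation:
After 1 (j): row=1 col=0 char='r'
After 2 (w): row=1 col=6 char='t'
After 3 (l): row=1 col=7 char='w'
After 4 (b): row=1 col=6 char='t'
After 5 (k): row=0 col=6 char='o'
After 6 (w): row=0 col=11 char='r'
After 7 (k): row=0 col=11 char='r'
After 8 (w): row=1 col=0 char='r'
After 9 (k): row=0 col=0 char='m'
After 10 (h): row=0 col=0 char='m'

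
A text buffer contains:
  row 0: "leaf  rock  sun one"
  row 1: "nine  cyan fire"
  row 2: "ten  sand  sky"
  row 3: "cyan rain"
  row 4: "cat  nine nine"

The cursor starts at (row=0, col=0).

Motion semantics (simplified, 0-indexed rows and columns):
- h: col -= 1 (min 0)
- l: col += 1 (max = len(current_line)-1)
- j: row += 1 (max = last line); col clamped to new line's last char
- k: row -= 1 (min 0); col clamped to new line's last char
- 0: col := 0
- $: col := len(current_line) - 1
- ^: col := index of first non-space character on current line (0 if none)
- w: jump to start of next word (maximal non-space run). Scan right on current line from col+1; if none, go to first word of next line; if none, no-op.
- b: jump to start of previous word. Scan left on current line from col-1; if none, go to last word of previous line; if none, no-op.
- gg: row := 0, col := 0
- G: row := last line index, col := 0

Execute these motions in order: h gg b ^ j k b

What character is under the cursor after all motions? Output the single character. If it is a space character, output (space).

Answer: l

Derivation:
After 1 (h): row=0 col=0 char='l'
After 2 (gg): row=0 col=0 char='l'
After 3 (b): row=0 col=0 char='l'
After 4 (^): row=0 col=0 char='l'
After 5 (j): row=1 col=0 char='n'
After 6 (k): row=0 col=0 char='l'
After 7 (b): row=0 col=0 char='l'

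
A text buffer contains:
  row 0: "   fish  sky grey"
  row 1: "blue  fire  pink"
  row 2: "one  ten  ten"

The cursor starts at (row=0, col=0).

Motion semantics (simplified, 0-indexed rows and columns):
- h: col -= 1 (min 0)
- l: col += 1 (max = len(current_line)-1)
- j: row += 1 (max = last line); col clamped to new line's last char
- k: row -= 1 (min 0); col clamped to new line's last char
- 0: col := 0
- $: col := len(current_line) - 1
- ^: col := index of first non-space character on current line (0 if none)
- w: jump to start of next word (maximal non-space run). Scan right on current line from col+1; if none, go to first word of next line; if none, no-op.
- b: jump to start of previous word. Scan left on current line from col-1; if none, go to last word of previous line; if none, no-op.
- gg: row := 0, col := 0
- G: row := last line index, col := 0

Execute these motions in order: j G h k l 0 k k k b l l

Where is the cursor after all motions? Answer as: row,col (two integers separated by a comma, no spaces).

Answer: 0,2

Derivation:
After 1 (j): row=1 col=0 char='b'
After 2 (G): row=2 col=0 char='o'
After 3 (h): row=2 col=0 char='o'
After 4 (k): row=1 col=0 char='b'
After 5 (l): row=1 col=1 char='l'
After 6 (0): row=1 col=0 char='b'
After 7 (k): row=0 col=0 char='_'
After 8 (k): row=0 col=0 char='_'
After 9 (k): row=0 col=0 char='_'
After 10 (b): row=0 col=0 char='_'
After 11 (l): row=0 col=1 char='_'
After 12 (l): row=0 col=2 char='_'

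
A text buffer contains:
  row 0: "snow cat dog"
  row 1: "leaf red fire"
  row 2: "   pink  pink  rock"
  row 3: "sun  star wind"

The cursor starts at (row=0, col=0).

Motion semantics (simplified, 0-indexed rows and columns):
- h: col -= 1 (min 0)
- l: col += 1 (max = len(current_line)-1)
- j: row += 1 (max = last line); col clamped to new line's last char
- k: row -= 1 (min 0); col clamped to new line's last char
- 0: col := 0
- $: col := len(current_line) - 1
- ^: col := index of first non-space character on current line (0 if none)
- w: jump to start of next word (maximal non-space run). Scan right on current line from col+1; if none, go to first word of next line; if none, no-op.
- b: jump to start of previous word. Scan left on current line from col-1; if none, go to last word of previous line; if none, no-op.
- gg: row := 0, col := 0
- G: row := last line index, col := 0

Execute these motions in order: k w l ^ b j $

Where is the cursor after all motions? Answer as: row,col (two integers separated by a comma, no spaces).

Answer: 1,12

Derivation:
After 1 (k): row=0 col=0 char='s'
After 2 (w): row=0 col=5 char='c'
After 3 (l): row=0 col=6 char='a'
After 4 (^): row=0 col=0 char='s'
After 5 (b): row=0 col=0 char='s'
After 6 (j): row=1 col=0 char='l'
After 7 ($): row=1 col=12 char='e'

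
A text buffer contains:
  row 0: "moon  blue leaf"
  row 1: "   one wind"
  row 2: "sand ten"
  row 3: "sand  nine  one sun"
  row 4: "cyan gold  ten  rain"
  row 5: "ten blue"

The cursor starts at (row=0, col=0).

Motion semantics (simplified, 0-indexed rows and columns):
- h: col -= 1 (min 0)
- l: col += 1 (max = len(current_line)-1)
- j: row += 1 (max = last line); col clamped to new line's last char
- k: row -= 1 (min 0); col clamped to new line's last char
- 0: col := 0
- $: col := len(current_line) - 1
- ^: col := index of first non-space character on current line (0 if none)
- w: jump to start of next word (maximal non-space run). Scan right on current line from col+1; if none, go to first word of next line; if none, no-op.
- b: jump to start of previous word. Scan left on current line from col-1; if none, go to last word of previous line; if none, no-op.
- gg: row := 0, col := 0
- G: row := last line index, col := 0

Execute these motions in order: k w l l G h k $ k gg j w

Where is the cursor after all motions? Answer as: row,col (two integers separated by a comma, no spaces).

Answer: 1,3

Derivation:
After 1 (k): row=0 col=0 char='m'
After 2 (w): row=0 col=6 char='b'
After 3 (l): row=0 col=7 char='l'
After 4 (l): row=0 col=8 char='u'
After 5 (G): row=5 col=0 char='t'
After 6 (h): row=5 col=0 char='t'
After 7 (k): row=4 col=0 char='c'
After 8 ($): row=4 col=19 char='n'
After 9 (k): row=3 col=18 char='n'
After 10 (gg): row=0 col=0 char='m'
After 11 (j): row=1 col=0 char='_'
After 12 (w): row=1 col=3 char='o'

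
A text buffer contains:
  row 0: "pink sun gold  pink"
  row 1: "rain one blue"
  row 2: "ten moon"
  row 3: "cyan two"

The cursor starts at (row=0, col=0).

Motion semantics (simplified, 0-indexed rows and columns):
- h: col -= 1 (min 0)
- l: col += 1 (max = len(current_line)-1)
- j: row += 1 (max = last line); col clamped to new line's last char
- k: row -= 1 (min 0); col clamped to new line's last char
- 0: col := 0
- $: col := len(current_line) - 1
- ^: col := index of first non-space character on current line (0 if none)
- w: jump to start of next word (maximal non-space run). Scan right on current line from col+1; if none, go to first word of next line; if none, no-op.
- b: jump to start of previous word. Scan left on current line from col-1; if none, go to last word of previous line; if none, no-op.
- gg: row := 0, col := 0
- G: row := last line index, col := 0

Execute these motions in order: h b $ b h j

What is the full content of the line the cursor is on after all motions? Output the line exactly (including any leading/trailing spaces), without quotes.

Answer: rain one blue

Derivation:
After 1 (h): row=0 col=0 char='p'
After 2 (b): row=0 col=0 char='p'
After 3 ($): row=0 col=18 char='k'
After 4 (b): row=0 col=15 char='p'
After 5 (h): row=0 col=14 char='_'
After 6 (j): row=1 col=12 char='e'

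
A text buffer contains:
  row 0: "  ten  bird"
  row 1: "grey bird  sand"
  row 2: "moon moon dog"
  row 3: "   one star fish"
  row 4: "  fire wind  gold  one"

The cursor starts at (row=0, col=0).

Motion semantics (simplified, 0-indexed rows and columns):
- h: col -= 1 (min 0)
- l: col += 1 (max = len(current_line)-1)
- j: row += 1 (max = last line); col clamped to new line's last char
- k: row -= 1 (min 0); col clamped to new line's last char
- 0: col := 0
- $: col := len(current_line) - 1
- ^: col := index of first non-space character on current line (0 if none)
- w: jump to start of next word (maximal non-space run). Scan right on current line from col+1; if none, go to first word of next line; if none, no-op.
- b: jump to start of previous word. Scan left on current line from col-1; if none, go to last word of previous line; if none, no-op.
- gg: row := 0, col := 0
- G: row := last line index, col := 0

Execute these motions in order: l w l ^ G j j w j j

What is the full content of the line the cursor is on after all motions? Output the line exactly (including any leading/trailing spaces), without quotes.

After 1 (l): row=0 col=1 char='_'
After 2 (w): row=0 col=2 char='t'
After 3 (l): row=0 col=3 char='e'
After 4 (^): row=0 col=2 char='t'
After 5 (G): row=4 col=0 char='_'
After 6 (j): row=4 col=0 char='_'
After 7 (j): row=4 col=0 char='_'
After 8 (w): row=4 col=2 char='f'
After 9 (j): row=4 col=2 char='f'
After 10 (j): row=4 col=2 char='f'

Answer:   fire wind  gold  one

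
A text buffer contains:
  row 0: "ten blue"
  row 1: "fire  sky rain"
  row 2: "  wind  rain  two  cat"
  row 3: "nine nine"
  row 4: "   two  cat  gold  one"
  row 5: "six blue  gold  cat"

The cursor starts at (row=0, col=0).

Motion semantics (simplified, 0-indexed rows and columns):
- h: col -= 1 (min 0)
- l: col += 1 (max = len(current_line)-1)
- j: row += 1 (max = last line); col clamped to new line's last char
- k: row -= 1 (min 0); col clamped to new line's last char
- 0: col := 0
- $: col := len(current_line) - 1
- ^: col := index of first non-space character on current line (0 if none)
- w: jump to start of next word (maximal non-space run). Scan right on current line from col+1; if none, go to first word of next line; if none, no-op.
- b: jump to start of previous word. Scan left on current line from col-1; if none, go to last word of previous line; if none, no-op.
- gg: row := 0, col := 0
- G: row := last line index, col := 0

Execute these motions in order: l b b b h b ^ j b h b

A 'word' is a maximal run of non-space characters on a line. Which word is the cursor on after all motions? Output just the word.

After 1 (l): row=0 col=1 char='e'
After 2 (b): row=0 col=0 char='t'
After 3 (b): row=0 col=0 char='t'
After 4 (b): row=0 col=0 char='t'
After 5 (h): row=0 col=0 char='t'
After 6 (b): row=0 col=0 char='t'
After 7 (^): row=0 col=0 char='t'
After 8 (j): row=1 col=0 char='f'
After 9 (b): row=0 col=4 char='b'
After 10 (h): row=0 col=3 char='_'
After 11 (b): row=0 col=0 char='t'

Answer: ten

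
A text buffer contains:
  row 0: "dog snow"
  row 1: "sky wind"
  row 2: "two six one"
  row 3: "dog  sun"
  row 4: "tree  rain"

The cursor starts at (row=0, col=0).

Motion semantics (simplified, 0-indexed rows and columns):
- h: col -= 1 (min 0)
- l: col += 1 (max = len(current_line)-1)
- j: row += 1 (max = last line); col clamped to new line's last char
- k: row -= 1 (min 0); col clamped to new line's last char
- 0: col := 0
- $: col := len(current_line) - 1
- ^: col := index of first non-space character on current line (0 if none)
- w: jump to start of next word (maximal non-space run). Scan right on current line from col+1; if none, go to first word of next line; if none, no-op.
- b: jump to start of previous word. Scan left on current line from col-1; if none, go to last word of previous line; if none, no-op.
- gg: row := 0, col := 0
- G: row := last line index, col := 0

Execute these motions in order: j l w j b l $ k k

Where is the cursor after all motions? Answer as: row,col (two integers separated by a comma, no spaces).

After 1 (j): row=1 col=0 char='s'
After 2 (l): row=1 col=1 char='k'
After 3 (w): row=1 col=4 char='w'
After 4 (j): row=2 col=4 char='s'
After 5 (b): row=2 col=0 char='t'
After 6 (l): row=2 col=1 char='w'
After 7 ($): row=2 col=10 char='e'
After 8 (k): row=1 col=7 char='d'
After 9 (k): row=0 col=7 char='w'

Answer: 0,7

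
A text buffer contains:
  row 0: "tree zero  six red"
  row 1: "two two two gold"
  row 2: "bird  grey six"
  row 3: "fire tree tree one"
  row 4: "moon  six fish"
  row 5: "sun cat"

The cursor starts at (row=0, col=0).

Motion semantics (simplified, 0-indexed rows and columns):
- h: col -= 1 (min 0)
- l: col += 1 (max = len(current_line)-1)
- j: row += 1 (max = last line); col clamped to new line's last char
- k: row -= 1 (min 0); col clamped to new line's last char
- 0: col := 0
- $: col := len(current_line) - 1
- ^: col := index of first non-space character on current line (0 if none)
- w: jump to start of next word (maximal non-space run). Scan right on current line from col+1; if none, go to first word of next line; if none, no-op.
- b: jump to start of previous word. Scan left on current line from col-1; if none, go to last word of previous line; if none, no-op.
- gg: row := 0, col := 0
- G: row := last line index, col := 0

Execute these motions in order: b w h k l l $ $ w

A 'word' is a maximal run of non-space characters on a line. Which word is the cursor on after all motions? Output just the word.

Answer: two

Derivation:
After 1 (b): row=0 col=0 char='t'
After 2 (w): row=0 col=5 char='z'
After 3 (h): row=0 col=4 char='_'
After 4 (k): row=0 col=4 char='_'
After 5 (l): row=0 col=5 char='z'
After 6 (l): row=0 col=6 char='e'
After 7 ($): row=0 col=17 char='d'
After 8 ($): row=0 col=17 char='d'
After 9 (w): row=1 col=0 char='t'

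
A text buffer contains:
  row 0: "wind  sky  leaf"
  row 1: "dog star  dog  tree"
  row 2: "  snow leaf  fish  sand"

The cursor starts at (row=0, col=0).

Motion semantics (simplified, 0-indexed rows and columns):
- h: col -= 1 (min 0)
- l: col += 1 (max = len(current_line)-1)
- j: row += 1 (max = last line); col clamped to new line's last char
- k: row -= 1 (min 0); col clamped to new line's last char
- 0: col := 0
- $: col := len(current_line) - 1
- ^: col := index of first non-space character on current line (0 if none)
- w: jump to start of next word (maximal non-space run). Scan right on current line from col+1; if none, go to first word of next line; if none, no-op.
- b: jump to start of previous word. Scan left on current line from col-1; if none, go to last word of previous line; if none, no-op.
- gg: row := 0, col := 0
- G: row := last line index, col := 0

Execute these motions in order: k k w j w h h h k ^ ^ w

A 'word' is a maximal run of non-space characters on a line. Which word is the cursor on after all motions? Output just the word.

Answer: sky

Derivation:
After 1 (k): row=0 col=0 char='w'
After 2 (k): row=0 col=0 char='w'
After 3 (w): row=0 col=6 char='s'
After 4 (j): row=1 col=6 char='a'
After 5 (w): row=1 col=10 char='d'
After 6 (h): row=1 col=9 char='_'
After 7 (h): row=1 col=8 char='_'
After 8 (h): row=1 col=7 char='r'
After 9 (k): row=0 col=7 char='k'
After 10 (^): row=0 col=0 char='w'
After 11 (^): row=0 col=0 char='w'
After 12 (w): row=0 col=6 char='s'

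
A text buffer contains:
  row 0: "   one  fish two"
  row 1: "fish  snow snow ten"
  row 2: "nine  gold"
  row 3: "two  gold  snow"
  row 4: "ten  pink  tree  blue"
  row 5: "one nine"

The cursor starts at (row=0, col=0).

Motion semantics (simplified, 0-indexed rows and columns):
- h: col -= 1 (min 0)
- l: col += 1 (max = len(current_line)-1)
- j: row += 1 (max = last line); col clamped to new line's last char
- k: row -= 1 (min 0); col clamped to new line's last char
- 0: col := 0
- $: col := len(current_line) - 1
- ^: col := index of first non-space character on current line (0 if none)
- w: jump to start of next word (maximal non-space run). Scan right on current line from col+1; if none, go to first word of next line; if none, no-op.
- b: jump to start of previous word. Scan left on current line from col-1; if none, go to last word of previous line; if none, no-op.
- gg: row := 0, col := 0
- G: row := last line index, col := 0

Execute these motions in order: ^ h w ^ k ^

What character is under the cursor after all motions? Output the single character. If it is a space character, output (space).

After 1 (^): row=0 col=3 char='o'
After 2 (h): row=0 col=2 char='_'
After 3 (w): row=0 col=3 char='o'
After 4 (^): row=0 col=3 char='o'
After 5 (k): row=0 col=3 char='o'
After 6 (^): row=0 col=3 char='o'

Answer: o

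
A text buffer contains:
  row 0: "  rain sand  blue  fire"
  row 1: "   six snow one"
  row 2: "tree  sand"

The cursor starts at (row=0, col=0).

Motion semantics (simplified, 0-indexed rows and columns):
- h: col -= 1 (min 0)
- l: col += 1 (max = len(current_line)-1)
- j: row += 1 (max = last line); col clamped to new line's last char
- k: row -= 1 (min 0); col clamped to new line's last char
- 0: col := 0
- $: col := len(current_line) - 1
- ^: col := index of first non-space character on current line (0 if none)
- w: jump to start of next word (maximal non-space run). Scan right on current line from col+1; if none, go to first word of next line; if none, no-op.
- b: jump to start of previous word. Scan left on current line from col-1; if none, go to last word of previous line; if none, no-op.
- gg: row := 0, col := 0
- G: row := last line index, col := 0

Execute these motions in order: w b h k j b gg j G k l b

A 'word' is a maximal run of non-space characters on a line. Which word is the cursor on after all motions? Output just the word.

After 1 (w): row=0 col=2 char='r'
After 2 (b): row=0 col=2 char='r'
After 3 (h): row=0 col=1 char='_'
After 4 (k): row=0 col=1 char='_'
After 5 (j): row=1 col=1 char='_'
After 6 (b): row=0 col=19 char='f'
After 7 (gg): row=0 col=0 char='_'
After 8 (j): row=1 col=0 char='_'
After 9 (G): row=2 col=0 char='t'
After 10 (k): row=1 col=0 char='_'
After 11 (l): row=1 col=1 char='_'
After 12 (b): row=0 col=19 char='f'

Answer: fire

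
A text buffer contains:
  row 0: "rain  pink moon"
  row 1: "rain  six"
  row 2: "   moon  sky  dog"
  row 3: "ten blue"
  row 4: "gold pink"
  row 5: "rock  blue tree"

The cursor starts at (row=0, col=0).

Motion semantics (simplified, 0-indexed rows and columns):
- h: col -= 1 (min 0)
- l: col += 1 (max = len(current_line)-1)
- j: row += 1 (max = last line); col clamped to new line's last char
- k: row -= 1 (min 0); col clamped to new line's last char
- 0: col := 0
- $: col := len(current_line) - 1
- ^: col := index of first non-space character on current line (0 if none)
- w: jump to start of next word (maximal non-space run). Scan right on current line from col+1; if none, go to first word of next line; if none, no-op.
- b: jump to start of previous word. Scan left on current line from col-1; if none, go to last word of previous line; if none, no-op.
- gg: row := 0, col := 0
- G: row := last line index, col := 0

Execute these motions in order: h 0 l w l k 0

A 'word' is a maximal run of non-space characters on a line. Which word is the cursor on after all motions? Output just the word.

Answer: rain

Derivation:
After 1 (h): row=0 col=0 char='r'
After 2 (0): row=0 col=0 char='r'
After 3 (l): row=0 col=1 char='a'
After 4 (w): row=0 col=6 char='p'
After 5 (l): row=0 col=7 char='i'
After 6 (k): row=0 col=7 char='i'
After 7 (0): row=0 col=0 char='r'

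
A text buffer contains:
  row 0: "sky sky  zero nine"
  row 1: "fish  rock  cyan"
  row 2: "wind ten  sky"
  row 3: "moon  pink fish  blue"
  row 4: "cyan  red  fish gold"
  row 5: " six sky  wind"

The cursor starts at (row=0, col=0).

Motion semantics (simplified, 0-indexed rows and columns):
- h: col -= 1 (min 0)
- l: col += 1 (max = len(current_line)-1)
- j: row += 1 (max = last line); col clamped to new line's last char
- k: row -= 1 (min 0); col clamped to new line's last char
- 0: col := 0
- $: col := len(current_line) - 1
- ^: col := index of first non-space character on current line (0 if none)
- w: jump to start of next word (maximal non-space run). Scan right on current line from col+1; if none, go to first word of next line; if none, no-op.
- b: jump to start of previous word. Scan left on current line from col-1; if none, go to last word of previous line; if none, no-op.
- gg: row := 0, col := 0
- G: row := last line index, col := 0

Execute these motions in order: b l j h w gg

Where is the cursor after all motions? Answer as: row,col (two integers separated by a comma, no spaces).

After 1 (b): row=0 col=0 char='s'
After 2 (l): row=0 col=1 char='k'
After 3 (j): row=1 col=1 char='i'
After 4 (h): row=1 col=0 char='f'
After 5 (w): row=1 col=6 char='r'
After 6 (gg): row=0 col=0 char='s'

Answer: 0,0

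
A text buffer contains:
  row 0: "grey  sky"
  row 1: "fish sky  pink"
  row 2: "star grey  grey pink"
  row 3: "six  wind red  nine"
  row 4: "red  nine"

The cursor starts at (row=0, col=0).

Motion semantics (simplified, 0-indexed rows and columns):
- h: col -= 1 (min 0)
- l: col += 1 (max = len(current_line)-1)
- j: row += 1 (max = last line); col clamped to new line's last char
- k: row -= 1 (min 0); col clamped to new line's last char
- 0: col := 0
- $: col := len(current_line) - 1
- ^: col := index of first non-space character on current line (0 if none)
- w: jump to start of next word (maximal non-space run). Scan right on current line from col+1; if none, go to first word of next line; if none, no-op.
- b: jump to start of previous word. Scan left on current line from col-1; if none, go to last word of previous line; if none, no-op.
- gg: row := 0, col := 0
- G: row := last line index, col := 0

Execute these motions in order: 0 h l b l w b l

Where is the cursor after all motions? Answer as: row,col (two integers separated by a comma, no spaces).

After 1 (0): row=0 col=0 char='g'
After 2 (h): row=0 col=0 char='g'
After 3 (l): row=0 col=1 char='r'
After 4 (b): row=0 col=0 char='g'
After 5 (l): row=0 col=1 char='r'
After 6 (w): row=0 col=6 char='s'
After 7 (b): row=0 col=0 char='g'
After 8 (l): row=0 col=1 char='r'

Answer: 0,1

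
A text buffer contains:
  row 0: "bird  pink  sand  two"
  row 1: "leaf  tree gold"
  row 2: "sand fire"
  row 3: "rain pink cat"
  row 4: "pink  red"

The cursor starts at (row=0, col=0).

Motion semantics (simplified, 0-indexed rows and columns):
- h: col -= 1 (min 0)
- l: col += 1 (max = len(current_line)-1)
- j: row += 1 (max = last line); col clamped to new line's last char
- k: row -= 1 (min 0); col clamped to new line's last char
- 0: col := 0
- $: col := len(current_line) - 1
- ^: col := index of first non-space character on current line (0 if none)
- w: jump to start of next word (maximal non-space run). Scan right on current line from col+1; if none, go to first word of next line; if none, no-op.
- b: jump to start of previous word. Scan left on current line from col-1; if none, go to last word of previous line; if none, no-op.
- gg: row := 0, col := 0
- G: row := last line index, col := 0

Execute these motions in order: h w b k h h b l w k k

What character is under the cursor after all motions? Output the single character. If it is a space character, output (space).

Answer: p

Derivation:
After 1 (h): row=0 col=0 char='b'
After 2 (w): row=0 col=6 char='p'
After 3 (b): row=0 col=0 char='b'
After 4 (k): row=0 col=0 char='b'
After 5 (h): row=0 col=0 char='b'
After 6 (h): row=0 col=0 char='b'
After 7 (b): row=0 col=0 char='b'
After 8 (l): row=0 col=1 char='i'
After 9 (w): row=0 col=6 char='p'
After 10 (k): row=0 col=6 char='p'
After 11 (k): row=0 col=6 char='p'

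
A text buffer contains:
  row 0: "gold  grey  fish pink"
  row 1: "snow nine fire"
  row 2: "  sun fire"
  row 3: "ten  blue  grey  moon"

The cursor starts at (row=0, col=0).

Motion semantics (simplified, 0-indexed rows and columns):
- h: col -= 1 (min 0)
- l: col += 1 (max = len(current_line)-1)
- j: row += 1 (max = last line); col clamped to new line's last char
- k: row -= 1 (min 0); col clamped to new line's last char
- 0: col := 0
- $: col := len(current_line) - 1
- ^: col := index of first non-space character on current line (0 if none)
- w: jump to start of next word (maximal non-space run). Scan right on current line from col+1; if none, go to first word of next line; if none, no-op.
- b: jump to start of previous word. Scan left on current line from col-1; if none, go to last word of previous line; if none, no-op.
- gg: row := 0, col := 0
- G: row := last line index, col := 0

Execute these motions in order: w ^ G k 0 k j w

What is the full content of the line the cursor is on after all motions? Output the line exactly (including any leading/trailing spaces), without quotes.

After 1 (w): row=0 col=6 char='g'
After 2 (^): row=0 col=0 char='g'
After 3 (G): row=3 col=0 char='t'
After 4 (k): row=2 col=0 char='_'
After 5 (0): row=2 col=0 char='_'
After 6 (k): row=1 col=0 char='s'
After 7 (j): row=2 col=0 char='_'
After 8 (w): row=2 col=2 char='s'

Answer:   sun fire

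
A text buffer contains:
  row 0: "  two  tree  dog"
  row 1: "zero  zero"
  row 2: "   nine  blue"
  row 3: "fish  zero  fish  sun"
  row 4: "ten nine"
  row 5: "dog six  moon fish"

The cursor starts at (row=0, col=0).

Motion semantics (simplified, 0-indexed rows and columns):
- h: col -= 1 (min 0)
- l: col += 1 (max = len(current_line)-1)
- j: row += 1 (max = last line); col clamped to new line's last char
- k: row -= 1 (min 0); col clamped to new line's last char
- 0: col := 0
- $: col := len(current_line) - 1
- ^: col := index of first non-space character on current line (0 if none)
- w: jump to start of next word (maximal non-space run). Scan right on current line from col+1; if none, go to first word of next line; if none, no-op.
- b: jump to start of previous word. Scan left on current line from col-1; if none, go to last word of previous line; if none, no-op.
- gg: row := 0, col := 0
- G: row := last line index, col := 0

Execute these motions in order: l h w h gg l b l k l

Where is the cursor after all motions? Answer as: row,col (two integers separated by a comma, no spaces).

Answer: 0,3

Derivation:
After 1 (l): row=0 col=1 char='_'
After 2 (h): row=0 col=0 char='_'
After 3 (w): row=0 col=2 char='t'
After 4 (h): row=0 col=1 char='_'
After 5 (gg): row=0 col=0 char='_'
After 6 (l): row=0 col=1 char='_'
After 7 (b): row=0 col=1 char='_'
After 8 (l): row=0 col=2 char='t'
After 9 (k): row=0 col=2 char='t'
After 10 (l): row=0 col=3 char='w'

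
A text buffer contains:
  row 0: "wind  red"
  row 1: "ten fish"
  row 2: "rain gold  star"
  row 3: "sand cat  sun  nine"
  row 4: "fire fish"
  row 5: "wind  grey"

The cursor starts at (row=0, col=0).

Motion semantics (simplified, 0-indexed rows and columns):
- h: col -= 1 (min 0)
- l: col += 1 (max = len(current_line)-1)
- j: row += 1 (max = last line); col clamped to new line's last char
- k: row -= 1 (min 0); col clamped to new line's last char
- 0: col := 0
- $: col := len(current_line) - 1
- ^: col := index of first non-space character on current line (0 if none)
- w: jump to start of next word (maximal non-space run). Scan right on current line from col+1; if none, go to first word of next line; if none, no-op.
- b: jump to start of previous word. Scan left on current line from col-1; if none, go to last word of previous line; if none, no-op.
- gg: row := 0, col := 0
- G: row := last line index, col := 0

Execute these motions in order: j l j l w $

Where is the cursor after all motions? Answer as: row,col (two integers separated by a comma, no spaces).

After 1 (j): row=1 col=0 char='t'
After 2 (l): row=1 col=1 char='e'
After 3 (j): row=2 col=1 char='a'
After 4 (l): row=2 col=2 char='i'
After 5 (w): row=2 col=5 char='g'
After 6 ($): row=2 col=14 char='r'

Answer: 2,14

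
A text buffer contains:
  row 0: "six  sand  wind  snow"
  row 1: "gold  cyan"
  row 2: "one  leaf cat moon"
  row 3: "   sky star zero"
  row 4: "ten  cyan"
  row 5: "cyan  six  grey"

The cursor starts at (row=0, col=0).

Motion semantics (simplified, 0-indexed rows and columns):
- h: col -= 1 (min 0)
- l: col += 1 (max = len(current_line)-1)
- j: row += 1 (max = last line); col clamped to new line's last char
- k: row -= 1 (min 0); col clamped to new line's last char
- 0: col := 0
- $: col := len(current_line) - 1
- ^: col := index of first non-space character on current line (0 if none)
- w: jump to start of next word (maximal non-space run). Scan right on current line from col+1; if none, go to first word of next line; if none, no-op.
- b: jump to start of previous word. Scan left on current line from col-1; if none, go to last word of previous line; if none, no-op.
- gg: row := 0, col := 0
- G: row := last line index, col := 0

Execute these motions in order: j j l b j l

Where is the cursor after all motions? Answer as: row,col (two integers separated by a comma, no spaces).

After 1 (j): row=1 col=0 char='g'
After 2 (j): row=2 col=0 char='o'
After 3 (l): row=2 col=1 char='n'
After 4 (b): row=2 col=0 char='o'
After 5 (j): row=3 col=0 char='_'
After 6 (l): row=3 col=1 char='_'

Answer: 3,1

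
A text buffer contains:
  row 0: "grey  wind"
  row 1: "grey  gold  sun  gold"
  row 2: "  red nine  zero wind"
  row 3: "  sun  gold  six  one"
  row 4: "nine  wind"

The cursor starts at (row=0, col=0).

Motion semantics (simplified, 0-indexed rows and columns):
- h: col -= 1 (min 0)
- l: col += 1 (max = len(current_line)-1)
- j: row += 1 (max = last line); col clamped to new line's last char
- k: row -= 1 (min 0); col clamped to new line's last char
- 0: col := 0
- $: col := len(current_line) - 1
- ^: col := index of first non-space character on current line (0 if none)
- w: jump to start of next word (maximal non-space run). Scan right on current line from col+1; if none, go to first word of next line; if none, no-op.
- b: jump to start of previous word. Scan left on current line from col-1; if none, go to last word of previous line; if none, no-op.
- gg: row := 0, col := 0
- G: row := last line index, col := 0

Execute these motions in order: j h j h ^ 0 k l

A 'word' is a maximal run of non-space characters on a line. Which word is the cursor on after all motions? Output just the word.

Answer: grey

Derivation:
After 1 (j): row=1 col=0 char='g'
After 2 (h): row=1 col=0 char='g'
After 3 (j): row=2 col=0 char='_'
After 4 (h): row=2 col=0 char='_'
After 5 (^): row=2 col=2 char='r'
After 6 (0): row=2 col=0 char='_'
After 7 (k): row=1 col=0 char='g'
After 8 (l): row=1 col=1 char='r'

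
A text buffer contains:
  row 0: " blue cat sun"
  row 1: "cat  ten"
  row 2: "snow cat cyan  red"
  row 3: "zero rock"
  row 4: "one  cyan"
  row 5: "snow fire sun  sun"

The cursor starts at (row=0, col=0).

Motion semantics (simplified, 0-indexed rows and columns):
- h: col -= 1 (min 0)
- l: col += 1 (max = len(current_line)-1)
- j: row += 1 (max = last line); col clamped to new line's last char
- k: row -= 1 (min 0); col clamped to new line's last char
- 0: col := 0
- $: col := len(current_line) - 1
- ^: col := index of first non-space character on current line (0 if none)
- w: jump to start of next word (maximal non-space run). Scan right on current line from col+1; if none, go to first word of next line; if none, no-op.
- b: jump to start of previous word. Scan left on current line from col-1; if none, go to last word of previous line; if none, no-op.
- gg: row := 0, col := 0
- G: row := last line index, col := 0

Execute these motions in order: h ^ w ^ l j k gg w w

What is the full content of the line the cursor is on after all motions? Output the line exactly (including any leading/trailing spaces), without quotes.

Answer:  blue cat sun

Derivation:
After 1 (h): row=0 col=0 char='_'
After 2 (^): row=0 col=1 char='b'
After 3 (w): row=0 col=6 char='c'
After 4 (^): row=0 col=1 char='b'
After 5 (l): row=0 col=2 char='l'
After 6 (j): row=1 col=2 char='t'
After 7 (k): row=0 col=2 char='l'
After 8 (gg): row=0 col=0 char='_'
After 9 (w): row=0 col=1 char='b'
After 10 (w): row=0 col=6 char='c'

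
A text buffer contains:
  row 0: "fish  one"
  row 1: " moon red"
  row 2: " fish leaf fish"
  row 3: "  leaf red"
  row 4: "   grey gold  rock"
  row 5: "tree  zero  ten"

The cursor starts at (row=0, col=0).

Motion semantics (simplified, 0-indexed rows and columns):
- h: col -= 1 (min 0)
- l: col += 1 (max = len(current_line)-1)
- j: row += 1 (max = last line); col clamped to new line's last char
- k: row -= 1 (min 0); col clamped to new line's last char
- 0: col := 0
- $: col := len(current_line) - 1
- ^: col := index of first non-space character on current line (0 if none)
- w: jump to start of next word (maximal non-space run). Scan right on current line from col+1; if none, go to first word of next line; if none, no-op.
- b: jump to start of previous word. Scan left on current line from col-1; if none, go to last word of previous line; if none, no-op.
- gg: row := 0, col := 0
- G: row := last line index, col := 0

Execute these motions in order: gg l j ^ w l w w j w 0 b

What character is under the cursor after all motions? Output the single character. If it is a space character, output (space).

After 1 (gg): row=0 col=0 char='f'
After 2 (l): row=0 col=1 char='i'
After 3 (j): row=1 col=1 char='m'
After 4 (^): row=1 col=1 char='m'
After 5 (w): row=1 col=6 char='r'
After 6 (l): row=1 col=7 char='e'
After 7 (w): row=2 col=1 char='f'
After 8 (w): row=2 col=6 char='l'
After 9 (j): row=3 col=6 char='_'
After 10 (w): row=3 col=7 char='r'
After 11 (0): row=3 col=0 char='_'
After 12 (b): row=2 col=11 char='f'

Answer: f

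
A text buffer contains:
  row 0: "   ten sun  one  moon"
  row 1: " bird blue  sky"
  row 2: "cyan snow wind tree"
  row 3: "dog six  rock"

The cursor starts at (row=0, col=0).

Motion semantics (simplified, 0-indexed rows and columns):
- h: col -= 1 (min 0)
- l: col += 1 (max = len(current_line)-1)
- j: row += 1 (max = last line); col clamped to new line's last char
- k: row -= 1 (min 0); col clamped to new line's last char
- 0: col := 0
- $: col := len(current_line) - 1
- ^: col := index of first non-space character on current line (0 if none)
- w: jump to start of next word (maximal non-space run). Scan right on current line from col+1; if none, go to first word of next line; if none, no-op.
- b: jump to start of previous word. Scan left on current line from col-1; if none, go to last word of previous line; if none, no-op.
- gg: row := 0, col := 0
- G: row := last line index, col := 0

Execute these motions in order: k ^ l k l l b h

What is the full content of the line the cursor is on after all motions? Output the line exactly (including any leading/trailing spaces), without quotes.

After 1 (k): row=0 col=0 char='_'
After 2 (^): row=0 col=3 char='t'
After 3 (l): row=0 col=4 char='e'
After 4 (k): row=0 col=4 char='e'
After 5 (l): row=0 col=5 char='n'
After 6 (l): row=0 col=6 char='_'
After 7 (b): row=0 col=3 char='t'
After 8 (h): row=0 col=2 char='_'

Answer:    ten sun  one  moon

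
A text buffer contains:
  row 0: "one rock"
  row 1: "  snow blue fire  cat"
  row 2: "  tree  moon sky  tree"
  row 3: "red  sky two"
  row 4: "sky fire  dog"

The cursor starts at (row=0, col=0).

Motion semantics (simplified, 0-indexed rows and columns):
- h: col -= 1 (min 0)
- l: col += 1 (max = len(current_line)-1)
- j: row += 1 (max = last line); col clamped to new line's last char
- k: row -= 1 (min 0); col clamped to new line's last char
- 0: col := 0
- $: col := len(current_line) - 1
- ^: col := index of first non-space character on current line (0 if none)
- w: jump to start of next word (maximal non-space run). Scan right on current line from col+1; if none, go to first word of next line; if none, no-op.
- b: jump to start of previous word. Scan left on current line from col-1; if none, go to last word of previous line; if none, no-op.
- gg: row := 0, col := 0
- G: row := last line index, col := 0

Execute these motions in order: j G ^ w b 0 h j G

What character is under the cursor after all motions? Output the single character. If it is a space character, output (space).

After 1 (j): row=1 col=0 char='_'
After 2 (G): row=4 col=0 char='s'
After 3 (^): row=4 col=0 char='s'
After 4 (w): row=4 col=4 char='f'
After 5 (b): row=4 col=0 char='s'
After 6 (0): row=4 col=0 char='s'
After 7 (h): row=4 col=0 char='s'
After 8 (j): row=4 col=0 char='s'
After 9 (G): row=4 col=0 char='s'

Answer: s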